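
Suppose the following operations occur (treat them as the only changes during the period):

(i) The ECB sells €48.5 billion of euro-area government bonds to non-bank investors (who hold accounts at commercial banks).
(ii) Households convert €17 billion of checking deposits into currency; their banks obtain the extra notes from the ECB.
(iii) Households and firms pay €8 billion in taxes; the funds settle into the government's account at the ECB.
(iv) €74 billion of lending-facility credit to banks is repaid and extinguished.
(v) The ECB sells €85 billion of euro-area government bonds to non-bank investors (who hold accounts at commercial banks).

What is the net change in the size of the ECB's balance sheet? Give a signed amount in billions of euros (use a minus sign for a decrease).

ECB balance sheet:
  Assets:      Securities −€133.5B, Loans to banks −€74B
  Liabilities: Bank reserves −€232.5B, Currency in circulation +€17B, Government deposits +€8B
Commercial banking system:
  Assets:      Reserves at CB −€232.5B
  Liabilities: Checkable deposits −€158.5B, Borrowings from CB −€74B
Change in total ECB assets = -€207.5 billion.

-€207.5 billion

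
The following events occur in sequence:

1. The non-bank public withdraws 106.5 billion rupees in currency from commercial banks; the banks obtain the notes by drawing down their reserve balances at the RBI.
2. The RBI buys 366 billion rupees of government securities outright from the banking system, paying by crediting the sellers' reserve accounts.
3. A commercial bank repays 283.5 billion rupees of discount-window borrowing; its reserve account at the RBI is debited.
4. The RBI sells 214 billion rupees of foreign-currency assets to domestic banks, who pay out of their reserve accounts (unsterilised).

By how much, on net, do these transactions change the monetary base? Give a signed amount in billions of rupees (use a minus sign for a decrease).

RBI balance sheet:
  Assets:      Securities +366B, Loans to banks −283.5B, Foreign assets −214B
  Liabilities: Bank reserves −238B, Currency in circulation +106.5B
Monetary base = currency + reserves: +106.5B + (−238B) = -131.5 billion.

-131.5 billion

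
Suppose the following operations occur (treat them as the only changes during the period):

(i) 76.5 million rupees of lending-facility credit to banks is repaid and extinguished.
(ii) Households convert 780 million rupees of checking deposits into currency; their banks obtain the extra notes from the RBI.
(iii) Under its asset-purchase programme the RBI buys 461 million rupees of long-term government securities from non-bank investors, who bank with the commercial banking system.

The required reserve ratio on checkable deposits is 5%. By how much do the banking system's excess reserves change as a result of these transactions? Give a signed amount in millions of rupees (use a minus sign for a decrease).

-379.55 million

Discount-window repayment 76.5 million rupees: reserves −76.5M, deposits 0.
Currency withdrawal 780 million rupees: reserves −780M, deposits −780M.
Asset purchase (from non-banks) 461 million rupees: reserves +461M, deposits +461M.
Totals: Δreserves = −395.5M, Δdeposits = −319M.
Δrequired reserves = 5% × −319M = −15.95M.
Δexcess reserves = Δreserves − Δrequired = −395.5M − (−15.95M) = -379.55 million.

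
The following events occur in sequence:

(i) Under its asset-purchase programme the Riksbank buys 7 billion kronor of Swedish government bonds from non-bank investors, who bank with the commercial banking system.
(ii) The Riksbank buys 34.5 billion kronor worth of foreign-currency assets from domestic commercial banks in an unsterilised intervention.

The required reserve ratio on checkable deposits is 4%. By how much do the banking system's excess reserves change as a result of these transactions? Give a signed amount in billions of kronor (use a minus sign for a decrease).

Asset purchase (from non-banks) 7 billion kronor: reserves +7B, deposits +7B.
FX purchase 34.5 billion kronor: reserves +34.5B, deposits 0.
Totals: Δreserves = +41.5B, Δdeposits = +7B.
Δrequired reserves = 4% × +7B = +0.28B.
Δexcess reserves = Δreserves − Δrequired = +41.5B − (+0.28B) = +41.22 billion.

+41.22 billion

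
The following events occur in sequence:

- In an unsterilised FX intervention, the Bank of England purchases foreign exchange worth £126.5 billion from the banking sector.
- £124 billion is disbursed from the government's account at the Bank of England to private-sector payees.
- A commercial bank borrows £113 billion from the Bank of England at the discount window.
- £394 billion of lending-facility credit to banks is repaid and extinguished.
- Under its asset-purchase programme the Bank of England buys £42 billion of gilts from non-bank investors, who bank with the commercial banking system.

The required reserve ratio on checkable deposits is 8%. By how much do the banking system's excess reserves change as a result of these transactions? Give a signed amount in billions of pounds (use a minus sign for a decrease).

-£1.78 billion

FX purchase £126.5 billion: reserves +£126.5B, deposits 0.
Government spending £124 billion: reserves +£124B, deposits +£124B.
Discount-window loan £113 billion: reserves +£113B, deposits 0.
Discount-window repayment £394 billion: reserves −£394B, deposits 0.
Asset purchase (from non-banks) £42 billion: reserves +£42B, deposits +£42B.
Totals: Δreserves = +£11.5B, Δdeposits = +£166B.
Δrequired reserves = 8% × +£166B = +£13.28B.
Δexcess reserves = Δreserves − Δrequired = +£11.5B − (+£13.28B) = -£1.78 billion.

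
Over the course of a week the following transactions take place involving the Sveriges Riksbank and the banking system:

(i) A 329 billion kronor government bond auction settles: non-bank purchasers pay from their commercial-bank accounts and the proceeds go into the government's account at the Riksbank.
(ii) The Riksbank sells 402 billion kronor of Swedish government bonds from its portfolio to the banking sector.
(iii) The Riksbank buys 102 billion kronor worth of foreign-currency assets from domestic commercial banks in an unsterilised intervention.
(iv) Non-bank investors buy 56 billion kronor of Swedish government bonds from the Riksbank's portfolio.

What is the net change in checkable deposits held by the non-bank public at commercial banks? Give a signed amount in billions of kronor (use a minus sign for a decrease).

-385 billion

Government account inflow 329 billion kronor: non-bank counterparties' bank balances fall → −329B.
OMO sale (to banks) 402 billion kronor: the counterparty is a bank, so public deposits are unchanged → 0.
FX purchase 102 billion kronor: the counterparty is a bank, so public deposits are unchanged → 0.
Asset sale (to non-banks) 56 billion kronor: non-bank counterparties' bank balances fall → −56B.
Net: −329 + 0 + 0 − 56 = -385 billion.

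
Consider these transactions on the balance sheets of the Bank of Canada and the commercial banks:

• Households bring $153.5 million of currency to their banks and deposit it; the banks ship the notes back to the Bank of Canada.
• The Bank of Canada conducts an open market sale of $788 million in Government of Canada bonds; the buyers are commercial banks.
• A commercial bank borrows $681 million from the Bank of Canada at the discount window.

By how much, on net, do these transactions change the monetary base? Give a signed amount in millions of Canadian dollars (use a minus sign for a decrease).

-$107 million

Bank of Canada balance sheet:
  Assets:      Securities −$788M, Loans to banks +$681M
  Liabilities: Bank reserves +$46.5M, Currency in circulation −$153.5M
Commercial banking system:
  Assets:      Reserves at CB +$46.5M, Securities +$788M
  Liabilities: Checkable deposits +$153.5M, Borrowings from CB +$681M
Monetary base = currency + reserves: −$153.5M + (+$46.5M) = -$107 million.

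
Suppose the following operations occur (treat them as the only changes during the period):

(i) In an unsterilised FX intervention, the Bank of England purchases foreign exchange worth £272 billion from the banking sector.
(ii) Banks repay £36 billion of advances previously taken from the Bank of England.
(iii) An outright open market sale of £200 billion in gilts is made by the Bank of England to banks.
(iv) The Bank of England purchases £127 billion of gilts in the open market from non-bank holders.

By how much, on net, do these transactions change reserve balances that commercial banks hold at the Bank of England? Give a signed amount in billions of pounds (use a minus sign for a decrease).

+£163 billion

FX purchase £272 billion: the Bank of England pays by crediting reserve accounts → +£272B.
Discount-window repayment £36 billion: repayment is debited from reserves → −£36B.
OMO sale (to banks) £200 billion: the buying banks pay out of their reserve balances → −£200B.
Asset purchase (from non-banks) £127 billion: the Bank of England pays by crediting reserve accounts → +£127B.
Net: 272 − 36 − 200 + 127 = +£163 billion.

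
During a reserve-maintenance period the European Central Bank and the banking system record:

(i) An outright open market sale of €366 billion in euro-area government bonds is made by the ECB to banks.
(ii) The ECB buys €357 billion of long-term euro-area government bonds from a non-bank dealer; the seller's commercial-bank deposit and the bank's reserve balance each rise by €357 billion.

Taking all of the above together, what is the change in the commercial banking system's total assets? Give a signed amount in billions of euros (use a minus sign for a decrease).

OMO sale (to banks) €366 billion: just an asset swap on bank balance sheets → 0.
Asset purchase (from non-banks) €357 billion: bank balance sheets expand → +€357B.
Net: 0 + 357 = +€357 billion.

+€357 billion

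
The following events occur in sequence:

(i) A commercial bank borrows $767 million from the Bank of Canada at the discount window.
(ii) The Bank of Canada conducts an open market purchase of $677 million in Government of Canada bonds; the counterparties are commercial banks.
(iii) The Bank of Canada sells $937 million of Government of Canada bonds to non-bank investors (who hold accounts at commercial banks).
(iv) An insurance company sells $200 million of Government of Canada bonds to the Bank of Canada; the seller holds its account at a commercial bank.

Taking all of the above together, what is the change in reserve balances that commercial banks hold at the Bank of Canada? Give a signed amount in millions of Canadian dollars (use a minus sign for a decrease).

Discount-window loan $767 million: the loan is credited to the bank's reserve account → +$767M.
OMO purchase (from banks) $677 million: the Bank of Canada pays by crediting reserve accounts → +$677M.
Asset sale (to non-banks) $937 million: the non-bank buyers' banks settle from reserves → −$937M.
Asset purchase (from non-banks) $200 million: the Bank of Canada pays by crediting reserve accounts → +$200M.
Net: 767 + 677 − 937 + 200 = +$707 million.

+$707 million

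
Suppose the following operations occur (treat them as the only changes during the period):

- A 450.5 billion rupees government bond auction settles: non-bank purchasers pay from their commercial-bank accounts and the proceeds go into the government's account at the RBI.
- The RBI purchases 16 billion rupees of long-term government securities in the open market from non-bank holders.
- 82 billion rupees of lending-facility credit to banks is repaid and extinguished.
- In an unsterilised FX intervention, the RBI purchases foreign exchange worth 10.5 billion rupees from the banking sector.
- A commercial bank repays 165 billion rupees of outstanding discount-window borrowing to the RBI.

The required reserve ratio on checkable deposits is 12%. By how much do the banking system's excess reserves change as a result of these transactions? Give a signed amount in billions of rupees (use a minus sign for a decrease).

-618.86 billion

Government account inflow 450.5 billion rupees: reserves −450.5B, deposits −450.5B.
Asset purchase (from non-banks) 16 billion rupees: reserves +16B, deposits +16B.
Discount-window repayment 82 billion rupees: reserves −82B, deposits 0.
FX purchase 10.5 billion rupees: reserves +10.5B, deposits 0.
Discount-window repayment 165 billion rupees: reserves −165B, deposits 0.
Totals: Δreserves = −671B, Δdeposits = −434.5B.
Δrequired reserves = 12% × −434.5B = −52.14B.
Δexcess reserves = Δreserves − Δrequired = −671B − (−52.14B) = -618.86 billion.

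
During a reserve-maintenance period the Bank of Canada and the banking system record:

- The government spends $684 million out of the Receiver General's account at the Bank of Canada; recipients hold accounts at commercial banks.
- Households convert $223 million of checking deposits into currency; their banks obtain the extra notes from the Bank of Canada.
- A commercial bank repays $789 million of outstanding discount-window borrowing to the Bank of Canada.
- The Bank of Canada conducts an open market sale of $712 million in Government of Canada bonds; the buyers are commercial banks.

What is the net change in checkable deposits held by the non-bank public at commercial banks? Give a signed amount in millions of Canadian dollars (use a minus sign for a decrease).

Government spending $684 million: non-bank counterparties' bank balances rise → +$684M.
Currency withdrawal $223 million: non-bank counterparties' bank balances fall → −$223M.
Discount-window repayment $789 million: the counterparty is a bank, so public deposits are unchanged → 0.
OMO sale (to banks) $712 million: the counterparty is a bank, so public deposits are unchanged → 0.
Net: 684 − 223 + 0 + 0 = +$461 million.

+$461 million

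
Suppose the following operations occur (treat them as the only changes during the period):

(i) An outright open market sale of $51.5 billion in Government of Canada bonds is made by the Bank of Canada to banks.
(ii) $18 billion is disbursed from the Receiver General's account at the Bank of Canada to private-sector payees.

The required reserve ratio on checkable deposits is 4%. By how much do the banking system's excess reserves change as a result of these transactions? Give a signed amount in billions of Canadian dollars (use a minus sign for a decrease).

-$34.22 billion

OMO sale (to banks) $51.5 billion: reserves −$51.5B, deposits 0.
Government spending $18 billion: reserves +$18B, deposits +$18B.
Totals: Δreserves = −$33.5B, Δdeposits = +$18B.
Δrequired reserves = 4% × +$18B = +$0.72B.
Δexcess reserves = Δreserves − Δrequired = −$33.5B − (+$0.72B) = -$34.22 billion.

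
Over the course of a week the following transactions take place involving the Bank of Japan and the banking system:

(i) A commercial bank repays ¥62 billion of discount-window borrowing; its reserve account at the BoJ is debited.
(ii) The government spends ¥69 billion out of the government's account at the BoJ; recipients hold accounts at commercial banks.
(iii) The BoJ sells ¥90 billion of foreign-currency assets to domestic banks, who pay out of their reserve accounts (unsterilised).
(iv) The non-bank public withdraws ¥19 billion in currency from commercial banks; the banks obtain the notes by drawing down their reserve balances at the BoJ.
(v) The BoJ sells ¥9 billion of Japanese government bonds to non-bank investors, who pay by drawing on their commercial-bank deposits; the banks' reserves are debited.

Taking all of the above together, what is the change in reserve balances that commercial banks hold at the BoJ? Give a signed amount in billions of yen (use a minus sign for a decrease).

Discount-window repayment ¥62 billion: repayment is debited from reserves → −¥62B.
Government spending ¥69 billion: government payments flow into bank reserve accounts → +¥69B.
FX sale ¥90 billion: the buying banks pay out of their reserve balances → −¥90B.
Currency withdrawal ¥19 billion: banks swap reserves for currency → −¥19B.
Asset sale (to non-banks) ¥9 billion: the non-bank buyers' banks settle from reserves → −¥9B.
Net: −62 + 69 − 90 − 19 − 9 = -¥111 billion.

-¥111 billion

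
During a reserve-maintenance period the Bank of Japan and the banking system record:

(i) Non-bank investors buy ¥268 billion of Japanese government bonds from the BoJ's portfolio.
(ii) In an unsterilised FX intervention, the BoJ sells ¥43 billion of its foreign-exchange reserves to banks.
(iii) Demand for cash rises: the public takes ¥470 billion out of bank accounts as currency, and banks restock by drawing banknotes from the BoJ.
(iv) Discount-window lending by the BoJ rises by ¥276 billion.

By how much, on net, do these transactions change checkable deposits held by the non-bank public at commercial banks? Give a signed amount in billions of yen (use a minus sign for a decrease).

Asset sale (to non-banks) ¥268 billion: non-bank counterparties' bank balances fall → −¥268B.
FX sale ¥43 billion: the counterparty is a bank, so public deposits are unchanged → 0.
Currency withdrawal ¥470 billion: non-bank counterparties' bank balances fall → −¥470B.
Discount-window loan ¥276 billion: the counterparty is a bank, so public deposits are unchanged → 0.
Net: −268 + 0 − 470 + 0 = -¥738 billion.

-¥738 billion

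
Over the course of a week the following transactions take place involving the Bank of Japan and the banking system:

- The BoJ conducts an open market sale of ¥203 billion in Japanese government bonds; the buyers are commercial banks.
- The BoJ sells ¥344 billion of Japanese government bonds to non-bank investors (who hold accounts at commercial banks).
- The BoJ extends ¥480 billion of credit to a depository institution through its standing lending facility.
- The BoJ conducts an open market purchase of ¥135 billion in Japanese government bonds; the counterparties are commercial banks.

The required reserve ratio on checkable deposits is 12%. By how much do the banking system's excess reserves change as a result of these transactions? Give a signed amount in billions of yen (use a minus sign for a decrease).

+¥109.28 billion

OMO sale (to banks) ¥203 billion: reserves −¥203B, deposits 0.
Asset sale (to non-banks) ¥344 billion: reserves −¥344B, deposits −¥344B.
Discount-window loan ¥480 billion: reserves +¥480B, deposits 0.
OMO purchase (from banks) ¥135 billion: reserves +¥135B, deposits 0.
Totals: Δreserves = +¥68B, Δdeposits = −¥344B.
Δrequired reserves = 12% × −¥344B = −¥41.28B.
Δexcess reserves = Δreserves − Δrequired = +¥68B − (−¥41.28B) = +¥109.28 billion.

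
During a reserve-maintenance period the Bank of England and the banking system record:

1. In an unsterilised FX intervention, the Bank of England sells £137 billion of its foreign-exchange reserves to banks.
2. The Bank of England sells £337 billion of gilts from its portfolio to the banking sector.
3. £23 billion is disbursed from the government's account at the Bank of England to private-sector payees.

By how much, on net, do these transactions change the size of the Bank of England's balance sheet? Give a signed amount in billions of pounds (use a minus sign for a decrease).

-£474 billion

Bank of England balance sheet:
  Assets:      Securities −£337B, Foreign assets −£137B
  Liabilities: Bank reserves −£451B, Government deposits −£23B
Commercial banking system:
  Assets:      Reserves at CB −£451B, Securities +£337B, Foreign assets +£137B
  Liabilities: Checkable deposits +£23B
Change in total Bank of England assets = -£474 billion.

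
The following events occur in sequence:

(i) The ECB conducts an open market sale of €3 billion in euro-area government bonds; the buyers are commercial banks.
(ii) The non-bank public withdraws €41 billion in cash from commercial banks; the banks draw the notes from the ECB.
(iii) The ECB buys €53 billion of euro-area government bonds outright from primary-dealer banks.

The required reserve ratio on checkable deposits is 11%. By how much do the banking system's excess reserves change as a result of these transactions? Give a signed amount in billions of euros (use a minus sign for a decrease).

OMO sale (to banks) €3 billion: reserves −€3B, deposits 0.
Currency withdrawal €41 billion: reserves −€41B, deposits −€41B.
OMO purchase (from banks) €53 billion: reserves +€53B, deposits 0.
Totals: Δreserves = +€9B, Δdeposits = −€41B.
Δrequired reserves = 11% × −€41B = −€4.51B.
Δexcess reserves = Δreserves − Δrequired = +€9B − (−€4.51B) = +€13.51 billion.

+€13.51 billion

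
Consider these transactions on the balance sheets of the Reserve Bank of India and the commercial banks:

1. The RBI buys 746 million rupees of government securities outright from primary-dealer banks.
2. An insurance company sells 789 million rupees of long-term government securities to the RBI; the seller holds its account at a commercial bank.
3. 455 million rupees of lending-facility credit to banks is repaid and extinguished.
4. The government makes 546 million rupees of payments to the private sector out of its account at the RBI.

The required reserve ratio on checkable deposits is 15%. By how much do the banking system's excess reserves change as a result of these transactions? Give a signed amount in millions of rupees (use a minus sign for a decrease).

OMO purchase (from banks) 746 million rupees: reserves +746M, deposits 0.
Asset purchase (from non-banks) 789 million rupees: reserves +789M, deposits +789M.
Discount-window repayment 455 million rupees: reserves −455M, deposits 0.
Government spending 546 million rupees: reserves +546M, deposits +546M.
Totals: Δreserves = +1626M, Δdeposits = +1335M.
Δrequired reserves = 15% × +1335M = +200.25M.
Δexcess reserves = Δreserves − Δrequired = +1626M − (+200.25M) = +1425.75 million.

+1425.75 million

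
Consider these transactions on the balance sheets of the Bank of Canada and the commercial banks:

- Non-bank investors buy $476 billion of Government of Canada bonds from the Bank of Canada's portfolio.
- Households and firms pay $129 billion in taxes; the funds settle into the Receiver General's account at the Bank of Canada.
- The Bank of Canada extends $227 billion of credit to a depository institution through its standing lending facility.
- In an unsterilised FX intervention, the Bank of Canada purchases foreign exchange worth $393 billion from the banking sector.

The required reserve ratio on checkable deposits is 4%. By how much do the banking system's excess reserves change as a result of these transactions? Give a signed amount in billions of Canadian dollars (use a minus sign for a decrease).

+$39.2 billion

Asset sale (to non-banks) $476 billion: reserves −$476B, deposits −$476B.
Government account inflow $129 billion: reserves −$129B, deposits −$129B.
Discount-window loan $227 billion: reserves +$227B, deposits 0.
FX purchase $393 billion: reserves +$393B, deposits 0.
Totals: Δreserves = +$15B, Δdeposits = −$605B.
Δrequired reserves = 4% × −$605B = −$24.2B.
Δexcess reserves = Δreserves − Δrequired = +$15B − (−$24.2B) = +$39.2 billion.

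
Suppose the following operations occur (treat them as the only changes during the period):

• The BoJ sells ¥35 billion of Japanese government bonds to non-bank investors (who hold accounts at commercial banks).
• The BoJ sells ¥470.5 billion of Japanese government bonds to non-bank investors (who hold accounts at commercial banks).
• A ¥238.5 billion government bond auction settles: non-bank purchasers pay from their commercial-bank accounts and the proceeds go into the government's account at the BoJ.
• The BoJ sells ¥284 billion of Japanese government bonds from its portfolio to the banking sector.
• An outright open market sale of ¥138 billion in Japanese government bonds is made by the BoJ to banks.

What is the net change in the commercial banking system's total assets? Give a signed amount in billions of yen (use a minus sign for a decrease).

BoJ balance sheet:
  Assets:      Securities −¥927.5B
  Liabilities: Bank reserves −¥1166B, Government deposits +¥238.5B
Commercial banking system:
  Assets:      Reserves at CB −¥1166B, Securities +¥422B
  Liabilities: Checkable deposits −¥744B
Change in total bank assets = -¥744 billion.

-¥744 billion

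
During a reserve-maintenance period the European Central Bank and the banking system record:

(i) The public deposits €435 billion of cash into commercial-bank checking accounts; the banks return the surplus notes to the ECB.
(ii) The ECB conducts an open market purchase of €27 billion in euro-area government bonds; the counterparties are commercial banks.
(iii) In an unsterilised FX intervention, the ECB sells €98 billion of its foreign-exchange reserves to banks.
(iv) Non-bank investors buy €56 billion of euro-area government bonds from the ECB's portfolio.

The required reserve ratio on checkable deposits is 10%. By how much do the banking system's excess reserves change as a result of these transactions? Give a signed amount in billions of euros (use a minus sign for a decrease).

+€270.1 billion

Currency deposit €435 billion: reserves +€435B, deposits +€435B.
OMO purchase (from banks) €27 billion: reserves +€27B, deposits 0.
FX sale €98 billion: reserves −€98B, deposits 0.
Asset sale (to non-banks) €56 billion: reserves −€56B, deposits −€56B.
Totals: Δreserves = +€308B, Δdeposits = +€379B.
Δrequired reserves = 10% × +€379B = +€37.9B.
Δexcess reserves = Δreserves − Δrequired = +€308B − (+€37.9B) = +€270.1 billion.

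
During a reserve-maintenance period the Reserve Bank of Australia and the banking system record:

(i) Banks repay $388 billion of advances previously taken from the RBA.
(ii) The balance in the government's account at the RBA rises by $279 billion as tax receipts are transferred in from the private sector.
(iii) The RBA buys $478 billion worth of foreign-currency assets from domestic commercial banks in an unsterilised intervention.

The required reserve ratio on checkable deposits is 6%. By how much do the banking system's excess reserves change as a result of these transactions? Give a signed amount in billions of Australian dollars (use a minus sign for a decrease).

Discount-window repayment $388 billion: reserves −$388B, deposits 0.
Government account inflow $279 billion: reserves −$279B, deposits −$279B.
FX purchase $478 billion: reserves +$478B, deposits 0.
Totals: Δreserves = −$189B, Δdeposits = −$279B.
Δrequired reserves = 6% × −$279B = −$16.74B.
Δexcess reserves = Δreserves − Δrequired = −$189B − (−$16.74B) = -$172.26 billion.

-$172.26 billion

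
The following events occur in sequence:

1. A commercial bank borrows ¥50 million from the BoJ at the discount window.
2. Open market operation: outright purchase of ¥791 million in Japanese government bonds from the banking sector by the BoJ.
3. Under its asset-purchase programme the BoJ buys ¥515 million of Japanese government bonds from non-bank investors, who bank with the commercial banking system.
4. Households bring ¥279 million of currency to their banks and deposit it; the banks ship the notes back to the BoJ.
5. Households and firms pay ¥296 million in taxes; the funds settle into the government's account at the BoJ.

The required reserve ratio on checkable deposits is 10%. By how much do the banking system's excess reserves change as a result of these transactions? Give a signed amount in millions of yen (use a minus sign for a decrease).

Discount-window loan ¥50 million: reserves +¥50M, deposits 0.
OMO purchase (from banks) ¥791 million: reserves +¥791M, deposits 0.
Asset purchase (from non-banks) ¥515 million: reserves +¥515M, deposits +¥515M.
Currency deposit ¥279 million: reserves +¥279M, deposits +¥279M.
Government account inflow ¥296 million: reserves −¥296M, deposits −¥296M.
Totals: Δreserves = +¥1339M, Δdeposits = +¥498M.
Δrequired reserves = 10% × +¥498M = +¥49.8M.
Δexcess reserves = Δreserves − Δrequired = +¥1339M − (+¥49.8M) = +¥1289.2 million.

+¥1289.2 million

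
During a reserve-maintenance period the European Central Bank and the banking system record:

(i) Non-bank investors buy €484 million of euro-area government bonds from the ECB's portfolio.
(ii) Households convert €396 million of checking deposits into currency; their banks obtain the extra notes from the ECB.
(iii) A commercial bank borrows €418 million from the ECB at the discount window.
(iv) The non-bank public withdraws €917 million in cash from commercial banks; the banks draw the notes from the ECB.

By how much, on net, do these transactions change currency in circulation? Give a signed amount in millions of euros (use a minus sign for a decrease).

+€1313 million

Asset sale (to non-banks) €484 million: no currency enters or leaves circulation → 0.
Currency withdrawal €396 million: notes leave the central bank → +€396M.
Discount-window loan €418 million: no currency enters or leaves circulation → 0.
Currency withdrawal €917 million: notes leave the central bank → +€917M.
Net: 0 + 396 + 0 + 917 = +€1313 million.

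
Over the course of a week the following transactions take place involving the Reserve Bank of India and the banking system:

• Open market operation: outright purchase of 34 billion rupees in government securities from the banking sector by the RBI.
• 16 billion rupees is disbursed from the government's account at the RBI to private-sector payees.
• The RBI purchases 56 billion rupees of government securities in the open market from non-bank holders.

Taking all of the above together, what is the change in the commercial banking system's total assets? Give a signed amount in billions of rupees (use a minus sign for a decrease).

+72 billion

RBI balance sheet:
  Assets:      Securities +90B
  Liabilities: Bank reserves +106B, Government deposits −16B
Commercial banking system:
  Assets:      Reserves at CB +106B, Securities −34B
  Liabilities: Checkable deposits +72B
Change in total bank assets = +72 billion.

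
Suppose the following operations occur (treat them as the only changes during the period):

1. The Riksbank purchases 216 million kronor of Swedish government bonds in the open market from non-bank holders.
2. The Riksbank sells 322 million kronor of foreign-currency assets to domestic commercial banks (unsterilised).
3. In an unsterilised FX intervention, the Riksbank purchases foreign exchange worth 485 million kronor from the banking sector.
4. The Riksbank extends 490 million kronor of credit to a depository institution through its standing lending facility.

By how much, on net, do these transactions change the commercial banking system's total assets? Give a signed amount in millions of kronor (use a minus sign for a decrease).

+706 million

Riksbank balance sheet:
  Assets:      Securities +216M, Loans to banks +490M, Foreign assets +163M
  Liabilities: Bank reserves +869M
Commercial banking system:
  Assets:      Reserves at CB +869M, Foreign assets −163M
  Liabilities: Checkable deposits +216M, Borrowings from CB +490M
Change in total bank assets = +706 million.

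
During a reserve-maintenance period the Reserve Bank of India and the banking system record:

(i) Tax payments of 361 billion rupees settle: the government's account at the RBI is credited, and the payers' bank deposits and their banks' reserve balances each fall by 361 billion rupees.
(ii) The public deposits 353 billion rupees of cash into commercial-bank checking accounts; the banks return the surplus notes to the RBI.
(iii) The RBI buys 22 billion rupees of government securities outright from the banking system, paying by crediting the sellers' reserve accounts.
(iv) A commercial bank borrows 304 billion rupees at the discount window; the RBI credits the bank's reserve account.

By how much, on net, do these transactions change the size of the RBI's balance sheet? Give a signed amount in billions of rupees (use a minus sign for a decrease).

+326 billion

RBI balance sheet:
  Assets:      Securities +22B, Loans to banks +304B
  Liabilities: Bank reserves +318B, Currency in circulation −353B, Government deposits +361B
Change in total RBI assets = +326 billion.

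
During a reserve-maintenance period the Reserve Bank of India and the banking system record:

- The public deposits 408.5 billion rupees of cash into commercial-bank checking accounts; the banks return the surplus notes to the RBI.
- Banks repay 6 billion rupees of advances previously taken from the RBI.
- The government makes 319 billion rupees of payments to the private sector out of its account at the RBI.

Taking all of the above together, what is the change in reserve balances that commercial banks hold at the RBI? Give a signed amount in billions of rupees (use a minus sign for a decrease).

+721.5 billion

Currency deposit 408.5 billion rupees: returned notes are swapped for reserve credit → +408.5B.
Discount-window repayment 6 billion rupees: repayment is debited from reserves → −6B.
Government spending 319 billion rupees: government payments flow into bank reserve accounts → +319B.
Net: 408.5 − 6 + 319 = +721.5 billion.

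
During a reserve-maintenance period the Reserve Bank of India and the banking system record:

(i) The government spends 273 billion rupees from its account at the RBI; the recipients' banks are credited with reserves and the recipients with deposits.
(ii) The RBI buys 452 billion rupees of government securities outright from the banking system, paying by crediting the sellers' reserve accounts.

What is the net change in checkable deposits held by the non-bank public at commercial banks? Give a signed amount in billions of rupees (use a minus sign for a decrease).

+273 billion

RBI balance sheet:
  Assets:      Securities +452B
  Liabilities: Bank reserves +725B, Government deposits −273B
Commercial banking system:
  Assets:      Reserves at CB +725B, Securities −452B
  Liabilities: Checkable deposits +273B
So the change in checkable deposits held by the non-bank public at commercial banks is +273 billion.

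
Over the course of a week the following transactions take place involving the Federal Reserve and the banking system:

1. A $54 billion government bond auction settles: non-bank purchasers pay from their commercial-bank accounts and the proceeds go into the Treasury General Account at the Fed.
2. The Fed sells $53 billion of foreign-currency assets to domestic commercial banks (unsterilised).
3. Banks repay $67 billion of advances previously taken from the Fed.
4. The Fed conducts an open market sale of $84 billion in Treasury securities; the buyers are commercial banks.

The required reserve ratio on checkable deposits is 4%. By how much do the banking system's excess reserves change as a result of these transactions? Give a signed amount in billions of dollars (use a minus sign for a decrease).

-$255.84 billion

Government account inflow $54 billion: reserves −$54B, deposits −$54B.
FX sale $53 billion: reserves −$53B, deposits 0.
Discount-window repayment $67 billion: reserves −$67B, deposits 0.
OMO sale (to banks) $84 billion: reserves −$84B, deposits 0.
Totals: Δreserves = −$258B, Δdeposits = −$54B.
Δrequired reserves = 4% × −$54B = −$2.16B.
Δexcess reserves = Δreserves − Δrequired = −$258B − (−$2.16B) = -$255.84 billion.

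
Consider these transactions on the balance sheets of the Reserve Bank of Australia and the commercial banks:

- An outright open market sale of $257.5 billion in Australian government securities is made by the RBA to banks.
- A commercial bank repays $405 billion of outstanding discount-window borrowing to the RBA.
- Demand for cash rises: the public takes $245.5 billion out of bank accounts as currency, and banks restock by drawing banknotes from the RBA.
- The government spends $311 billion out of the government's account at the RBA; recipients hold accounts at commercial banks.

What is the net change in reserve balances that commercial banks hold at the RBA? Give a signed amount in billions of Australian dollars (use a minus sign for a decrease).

-$597 billion

RBA balance sheet:
  Assets:      Securities −$257.5B, Loans to banks −$405B
  Liabilities: Bank reserves −$597B, Currency in circulation +$245.5B, Government deposits −$311B
Commercial banking system:
  Assets:      Reserves at CB −$597B, Securities +$257.5B
  Liabilities: Checkable deposits +$65.5B, Borrowings from CB −$405B
So the change in reserve balances that commercial banks hold at the RBA is -$597 billion.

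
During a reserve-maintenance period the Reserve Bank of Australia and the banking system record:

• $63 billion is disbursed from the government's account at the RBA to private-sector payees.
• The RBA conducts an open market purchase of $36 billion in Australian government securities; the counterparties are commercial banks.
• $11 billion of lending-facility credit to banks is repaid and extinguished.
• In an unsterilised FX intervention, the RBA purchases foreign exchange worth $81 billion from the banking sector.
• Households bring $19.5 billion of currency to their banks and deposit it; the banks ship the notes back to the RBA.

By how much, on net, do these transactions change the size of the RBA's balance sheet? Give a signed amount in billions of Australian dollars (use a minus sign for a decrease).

RBA balance sheet:
  Assets:      Securities +$36B, Loans to banks −$11B, Foreign assets +$81B
  Liabilities: Bank reserves +$188.5B, Currency in circulation −$19.5B, Government deposits −$63B
Commercial banking system:
  Assets:      Reserves at CB +$188.5B, Securities −$36B, Foreign assets −$81B
  Liabilities: Checkable deposits +$82.5B, Borrowings from CB −$11B
Change in total RBA assets = +$106 billion.

+$106 billion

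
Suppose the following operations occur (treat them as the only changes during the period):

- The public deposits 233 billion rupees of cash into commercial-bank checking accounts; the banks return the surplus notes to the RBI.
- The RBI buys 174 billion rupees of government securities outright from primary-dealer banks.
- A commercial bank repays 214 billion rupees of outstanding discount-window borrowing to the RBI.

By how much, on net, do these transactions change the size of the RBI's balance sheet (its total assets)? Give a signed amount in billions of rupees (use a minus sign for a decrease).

-40 billion

RBI balance sheet:
  Assets:      Securities +174B, Loans to banks −214B
  Liabilities: Bank reserves +193B, Currency in circulation −233B
Commercial banking system:
  Assets:      Reserves at CB +193B, Securities −174B
  Liabilities: Checkable deposits +233B, Borrowings from CB −214B
Change in total RBI assets = -40 billion.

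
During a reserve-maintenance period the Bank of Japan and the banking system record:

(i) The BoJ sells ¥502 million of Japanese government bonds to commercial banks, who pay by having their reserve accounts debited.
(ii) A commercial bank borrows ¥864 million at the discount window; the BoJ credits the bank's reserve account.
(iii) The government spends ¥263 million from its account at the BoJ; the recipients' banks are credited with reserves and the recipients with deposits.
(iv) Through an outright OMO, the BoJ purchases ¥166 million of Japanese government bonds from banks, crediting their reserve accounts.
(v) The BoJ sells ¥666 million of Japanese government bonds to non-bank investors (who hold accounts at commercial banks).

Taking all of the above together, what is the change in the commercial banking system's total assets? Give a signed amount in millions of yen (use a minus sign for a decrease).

OMO sale (to banks) ¥502 million: just an asset swap on bank balance sheets → 0.
Discount-window loan ¥864 million: bank balance sheets expand → +¥864M.
Government spending ¥263 million: bank balance sheets expand → +¥263M.
OMO purchase (from banks) ¥166 million: just an asset swap on bank balance sheets → 0.
Asset sale (to non-banks) ¥666 million: bank balance sheets shrink → −¥666M.
Net: 0 + 864 + 263 + 0 − 666 = +¥461 million.

+¥461 million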